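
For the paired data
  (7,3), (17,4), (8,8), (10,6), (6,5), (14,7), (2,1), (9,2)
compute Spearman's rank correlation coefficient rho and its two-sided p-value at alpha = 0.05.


Step 1: Rank x and y separately (midranks; no ties here).
rank(x): 7->3, 17->8, 8->4, 10->6, 6->2, 14->7, 2->1, 9->5
rank(y): 3->3, 4->4, 8->8, 6->6, 5->5, 7->7, 1->1, 2->2
Step 2: d_i = R_x(i) - R_y(i); compute d_i^2.
  (3-3)^2=0, (8-4)^2=16, (4-8)^2=16, (6-6)^2=0, (2-5)^2=9, (7-7)^2=0, (1-1)^2=0, (5-2)^2=9
sum(d^2) = 50.
Step 3: rho = 1 - 6*50 / (8*(8^2 - 1)) = 1 - 300/504 = 0.404762.
Step 4: Under H0, t = rho * sqrt((n-2)/(1-rho^2)) = 1.0842 ~ t(6).
Step 5: Two-sided p-value from the t-distribution with 6 df = 0.319889.
Step 6: alpha = 0.05. fail to reject H0.

rho = 0.4048, p = 0.319889, fail to reject H0 at alpha = 0.05.


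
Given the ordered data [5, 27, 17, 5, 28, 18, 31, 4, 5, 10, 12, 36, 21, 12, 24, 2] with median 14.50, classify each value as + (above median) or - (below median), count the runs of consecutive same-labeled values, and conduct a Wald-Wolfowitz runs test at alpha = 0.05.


Step 1: Compute median = 14.50; label A = above, B = below.
Labels in order: BAABAAABBBBAABAB  (n_A = 8, n_B = 8)
Step 2: Count runs R = 9.
Step 3: Under H0 (random ordering), E[R] = 2*n_A*n_B/(n_A+n_B) + 1 = 2*8*8/16 + 1 = 9.0000.
        Var[R] = 2*n_A*n_B*(2*n_A*n_B - n_A - n_B) / ((n_A+n_B)^2 * (n_A+n_B-1)) = 14336/3840 = 3.7333.
        SD[R] = 1.9322.
Step 4: R = E[R], so z = 0 with no continuity correction.
Step 5: Two-sided p-value via normal approximation = 2*(1 - Phi(|z|)) = 1.000000.
Step 6: alpha = 0.05. fail to reject H0.

R = 9, z = 0.0000, p = 1.000000, fail to reject H0.


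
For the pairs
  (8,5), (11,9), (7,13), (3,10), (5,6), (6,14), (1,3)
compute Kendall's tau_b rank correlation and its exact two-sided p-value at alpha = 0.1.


Step 1: Enumerate the 21 unordered pairs (i,j) with i<j and classify each by sign(x_j-x_i) * sign(y_j-y_i).
  (1,2):dx=+3,dy=+4->C; (1,3):dx=-1,dy=+8->D; (1,4):dx=-5,dy=+5->D; (1,5):dx=-3,dy=+1->D
  (1,6):dx=-2,dy=+9->D; (1,7):dx=-7,dy=-2->C; (2,3):dx=-4,dy=+4->D; (2,4):dx=-8,dy=+1->D
  (2,5):dx=-6,dy=-3->C; (2,6):dx=-5,dy=+5->D; (2,7):dx=-10,dy=-6->C; (3,4):dx=-4,dy=-3->C
  (3,5):dx=-2,dy=-7->C; (3,6):dx=-1,dy=+1->D; (3,7):dx=-6,dy=-10->C; (4,5):dx=+2,dy=-4->D
  (4,6):dx=+3,dy=+4->C; (4,7):dx=-2,dy=-7->C; (5,6):dx=+1,dy=+8->C; (5,7):dx=-4,dy=-3->C
  (6,7):dx=-5,dy=-11->C
Step 2: C = 12, D = 9, total pairs = 21.
Step 3: tau = (C - D)/(n(n-1)/2) = (12 - 9)/21 = 0.142857.
Step 4: Exact two-sided p-value (enumerate n! = 5040 permutations of y under H0): p = 0.772619.
Step 5: alpha = 0.1. fail to reject H0.

tau_b = 0.1429 (C=12, D=9), p = 0.772619, fail to reject H0.


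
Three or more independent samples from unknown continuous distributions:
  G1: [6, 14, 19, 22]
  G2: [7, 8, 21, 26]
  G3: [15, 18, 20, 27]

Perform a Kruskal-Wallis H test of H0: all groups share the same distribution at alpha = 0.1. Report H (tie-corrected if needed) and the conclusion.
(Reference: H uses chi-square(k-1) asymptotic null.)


Step 1: Combine all N = 12 observations and assign midranks.
sorted (value, group, rank): (6,G1,1), (7,G2,2), (8,G2,3), (14,G1,4), (15,G3,5), (18,G3,6), (19,G1,7), (20,G3,8), (21,G2,9), (22,G1,10), (26,G2,11), (27,G3,12)
Step 2: Sum ranks within each group.
R_1 = 22 (n_1 = 4)
R_2 = 25 (n_2 = 4)
R_3 = 31 (n_3 = 4)
Step 3: H = 12/(N(N+1)) * sum(R_i^2/n_i) - 3(N+1)
     = 12/(12*13) * (22^2/4 + 25^2/4 + 31^2/4) - 3*13
     = 0.076923 * 517.5 - 39
     = 0.807692.
Step 4: No ties, so H is used without correction.
Step 5: Under H0, H ~ chi^2(2); p-value = 0.667747.
Step 6: alpha = 0.1. fail to reject H0.

H = 0.8077, df = 2, p = 0.667747, fail to reject H0.


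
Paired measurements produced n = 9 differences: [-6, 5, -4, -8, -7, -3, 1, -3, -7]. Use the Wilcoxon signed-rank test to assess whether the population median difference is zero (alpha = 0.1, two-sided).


Step 1: Drop any zero differences (none here) and take |d_i|.
|d| = [6, 5, 4, 8, 7, 3, 1, 3, 7]
Step 2: Midrank |d_i| (ties get averaged ranks).
ranks: |6|->6, |5|->5, |4|->4, |8|->9, |7|->7.5, |3|->2.5, |1|->1, |3|->2.5, |7|->7.5
Step 3: Attach original signs; sum ranks with positive sign and with negative sign.
W+ = 5 + 1 = 6
W- = 6 + 4 + 9 + 7.5 + 2.5 + 2.5 + 7.5 = 39
(Check: W+ + W- = 45 should equal n(n+1)/2 = 45.)
Step 4: Test statistic W = min(W+, W-) = 6.
Step 5: Ties in |d|, so use the tie-corrected normal approximation.
        E[W] = n(n+1)/4 = 9*10/4 = 22.5.
        Tie groups: |d|=3 (t=2), |d|=7 (t=2); sum(t^3 - t) = 12.
        Var[W] = n(n+1)(2n+1)/24 - sum(t^3-t)/48 = 1710/24 - 12/48 = 71.
        z = (W - E[W]) / sqrt(Var[W]) = (6 - 22.5) / 8.4261 = -1.9582.
        Two-sided p = 2*Phi(z) = 0.050208.
Step 6: alpha = 0.1. reject H0.

W+ = 6, W- = 39, W = min = 6, p = 0.050208, reject H0.


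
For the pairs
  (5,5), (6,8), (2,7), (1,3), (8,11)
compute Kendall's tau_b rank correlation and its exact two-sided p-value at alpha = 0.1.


Step 1: Enumerate the 10 unordered pairs (i,j) with i<j and classify each by sign(x_j-x_i) * sign(y_j-y_i).
  (1,2):dx=+1,dy=+3->C; (1,3):dx=-3,dy=+2->D; (1,4):dx=-4,dy=-2->C; (1,5):dx=+3,dy=+6->C
  (2,3):dx=-4,dy=-1->C; (2,4):dx=-5,dy=-5->C; (2,5):dx=+2,dy=+3->C; (3,4):dx=-1,dy=-4->C
  (3,5):dx=+6,dy=+4->C; (4,5):dx=+7,dy=+8->C
Step 2: C = 9, D = 1, total pairs = 10.
Step 3: tau = (C - D)/(n(n-1)/2) = (9 - 1)/10 = 0.800000.
Step 4: Exact two-sided p-value (enumerate n! = 120 permutations of y under H0): p = 0.083333.
Step 5: alpha = 0.1. reject H0.

tau_b = 0.8000 (C=9, D=1), p = 0.083333, reject H0.


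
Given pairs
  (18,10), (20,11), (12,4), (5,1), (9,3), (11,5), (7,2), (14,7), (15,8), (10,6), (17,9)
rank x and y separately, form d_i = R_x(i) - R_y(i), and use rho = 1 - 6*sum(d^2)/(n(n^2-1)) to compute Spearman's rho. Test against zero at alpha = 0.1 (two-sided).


Step 1: Rank x and y separately (midranks; no ties here).
rank(x): 18->10, 20->11, 12->6, 5->1, 9->3, 11->5, 7->2, 14->7, 15->8, 10->4, 17->9
rank(y): 10->10, 11->11, 4->4, 1->1, 3->3, 5->5, 2->2, 7->7, 8->8, 6->6, 9->9
Step 2: d_i = R_x(i) - R_y(i); compute d_i^2.
  (10-10)^2=0, (11-11)^2=0, (6-4)^2=4, (1-1)^2=0, (3-3)^2=0, (5-5)^2=0, (2-2)^2=0, (7-7)^2=0, (8-8)^2=0, (4-6)^2=4, (9-9)^2=0
sum(d^2) = 8.
Step 3: rho = 1 - 6*8 / (11*(11^2 - 1)) = 1 - 48/1320 = 0.963636.
Step 4: Under H0, t = rho * sqrt((n-2)/(1-rho^2)) = 10.8186 ~ t(9).
Step 5: Two-sided p-value from the t-distribution with 9 df = 0.000002.
Step 6: alpha = 0.1. reject H0.

rho = 0.9636, p = 0.000002, reject H0 at alpha = 0.1.


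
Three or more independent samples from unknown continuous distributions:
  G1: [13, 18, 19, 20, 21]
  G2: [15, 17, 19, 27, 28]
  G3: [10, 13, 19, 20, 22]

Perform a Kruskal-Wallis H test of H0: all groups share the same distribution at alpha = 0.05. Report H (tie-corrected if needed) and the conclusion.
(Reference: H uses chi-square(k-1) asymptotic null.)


Step 1: Combine all N = 15 observations and assign midranks.
sorted (value, group, rank): (10,G3,1), (13,G1,2.5), (13,G3,2.5), (15,G2,4), (17,G2,5), (18,G1,6), (19,G1,8), (19,G2,8), (19,G3,8), (20,G1,10.5), (20,G3,10.5), (21,G1,12), (22,G3,13), (27,G2,14), (28,G2,15)
Step 2: Sum ranks within each group.
R_1 = 39 (n_1 = 5)
R_2 = 46 (n_2 = 5)
R_3 = 35 (n_3 = 5)
Step 3: H = 12/(N(N+1)) * sum(R_i^2/n_i) - 3(N+1)
     = 12/(15*16) * (39^2/5 + 46^2/5 + 35^2/5) - 3*16
     = 0.050000 * 972.4 - 48
     = 0.620000.
Step 4: Ties present; correction factor C = 1 - 36/(15^3 - 15) = 0.989286. Corrected H = 0.620000 / 0.989286 = 0.626715.
Step 5: Under H0, H ~ chi^2(2); p-value = 0.730989.
Step 6: alpha = 0.05. fail to reject H0.

H = 0.6267, df = 2, p = 0.730989, fail to reject H0.


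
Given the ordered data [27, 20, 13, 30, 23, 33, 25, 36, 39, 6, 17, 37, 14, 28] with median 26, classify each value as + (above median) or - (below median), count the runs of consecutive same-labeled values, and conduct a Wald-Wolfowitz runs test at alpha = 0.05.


Step 1: Compute median = 26; label A = above, B = below.
Labels in order: ABBABABAABBABA  (n_A = 7, n_B = 7)
Step 2: Count runs R = 11.
Step 3: Under H0 (random ordering), E[R] = 2*n_A*n_B/(n_A+n_B) + 1 = 2*7*7/14 + 1 = 8.0000.
        Var[R] = 2*n_A*n_B*(2*n_A*n_B - n_A - n_B) / ((n_A+n_B)^2 * (n_A+n_B-1)) = 8232/2548 = 3.2308.
        SD[R] = 1.7974.
Step 4: Continuity-corrected z = (R - 0.5 - E[R]) / SD[R] = (11 - 0.5 - 8.0000) / 1.7974 = 1.3909.
Step 5: Two-sided p-value via normal approximation = 2*(1 - Phi(|z|)) = 0.164264.
Step 6: alpha = 0.05. fail to reject H0.

R = 11, z = 1.3909, p = 0.164264, fail to reject H0.


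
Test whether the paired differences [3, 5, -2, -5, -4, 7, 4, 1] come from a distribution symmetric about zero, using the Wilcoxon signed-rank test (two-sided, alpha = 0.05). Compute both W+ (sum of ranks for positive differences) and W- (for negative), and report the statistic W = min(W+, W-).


Step 1: Drop any zero differences (none here) and take |d_i|.
|d| = [3, 5, 2, 5, 4, 7, 4, 1]
Step 2: Midrank |d_i| (ties get averaged ranks).
ranks: |3|->3, |5|->6.5, |2|->2, |5|->6.5, |4|->4.5, |7|->8, |4|->4.5, |1|->1
Step 3: Attach original signs; sum ranks with positive sign and with negative sign.
W+ = 3 + 6.5 + 8 + 4.5 + 1 = 23
W- = 2 + 6.5 + 4.5 = 13
(Check: W+ + W- = 36 should equal n(n+1)/2 = 36.)
Step 4: Test statistic W = min(W+, W-) = 13.
Step 5: Ties in |d|, so use the tie-corrected normal approximation.
        E[W] = n(n+1)/4 = 8*9/4 = 18.
        Tie groups: |d|=4 (t=2), |d|=5 (t=2); sum(t^3 - t) = 12.
        Var[W] = n(n+1)(2n+1)/24 - sum(t^3-t)/48 = 1224/24 - 12/48 = 50.75.
        z = (W - E[W]) / sqrt(Var[W]) = (13 - 18) / 7.1239 = -0.7019.
        Two-sided p = 2*Phi(z) = 0.482765.
Step 6: alpha = 0.05. fail to reject H0.

W+ = 23, W- = 13, W = min = 13, p = 0.482765, fail to reject H0.


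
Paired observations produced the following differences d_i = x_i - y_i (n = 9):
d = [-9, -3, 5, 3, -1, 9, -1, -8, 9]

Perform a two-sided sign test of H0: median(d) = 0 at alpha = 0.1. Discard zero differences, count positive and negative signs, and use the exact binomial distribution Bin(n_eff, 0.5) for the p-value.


Step 1: Discard zero differences. Original n = 9; n_eff = number of nonzero differences = 9.
Nonzero differences (with sign): -9, -3, +5, +3, -1, +9, -1, -8, +9
Step 2: Count signs: positive = 4, negative = 5.
Step 3: Under H0: P(positive) = 0.5, so the number of positives S ~ Bin(9, 0.5).
Step 4: Two-sided exact p-value = sum of Bin(9,0.5) probabilities at or below the observed probability = 1.000000.
Step 5: alpha = 0.1. fail to reject H0.

n_eff = 9, pos = 4, neg = 5, p = 1.000000, fail to reject H0.


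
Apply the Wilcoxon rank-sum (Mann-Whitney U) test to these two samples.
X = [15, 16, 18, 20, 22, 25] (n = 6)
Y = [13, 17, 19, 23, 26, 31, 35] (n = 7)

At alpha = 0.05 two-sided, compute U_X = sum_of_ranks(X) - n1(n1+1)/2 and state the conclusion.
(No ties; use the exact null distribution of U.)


Step 1: Combine and sort all 13 observations; assign midranks.
sorted (value, group): (13,Y), (15,X), (16,X), (17,Y), (18,X), (19,Y), (20,X), (22,X), (23,Y), (25,X), (26,Y), (31,Y), (35,Y)
ranks: 13->1, 15->2, 16->3, 17->4, 18->5, 19->6, 20->7, 22->8, 23->9, 25->10, 26->11, 31->12, 35->13
Step 2: Rank sum for X: R1 = 2 + 3 + 5 + 7 + 8 + 10 = 35.
Step 3: U_X = R1 - n1(n1+1)/2 = 35 - 6*7/2 = 35 - 21 = 14.
       U_Y = n1*n2 - U_X = 42 - 14 = 28.
Step 4: No ties, so the exact null distribution of U (based on enumerating the C(13,6) = 1716 equally likely rank assignments) gives the two-sided p-value.
Step 5: p-value = 0.365967; compare to alpha = 0.05. fail to reject H0.

U_X = 14, p = 0.365967, fail to reject H0 at alpha = 0.05.


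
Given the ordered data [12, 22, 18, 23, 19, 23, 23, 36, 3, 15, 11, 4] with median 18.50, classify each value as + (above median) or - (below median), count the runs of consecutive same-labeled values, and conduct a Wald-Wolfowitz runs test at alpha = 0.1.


Step 1: Compute median = 18.50; label A = above, B = below.
Labels in order: BABAAAAABBBB  (n_A = 6, n_B = 6)
Step 2: Count runs R = 5.
Step 3: Under H0 (random ordering), E[R] = 2*n_A*n_B/(n_A+n_B) + 1 = 2*6*6/12 + 1 = 7.0000.
        Var[R] = 2*n_A*n_B*(2*n_A*n_B - n_A - n_B) / ((n_A+n_B)^2 * (n_A+n_B-1)) = 4320/1584 = 2.7273.
        SD[R] = 1.6514.
Step 4: Continuity-corrected z = (R + 0.5 - E[R]) / SD[R] = (5 + 0.5 - 7.0000) / 1.6514 = -0.9083.
Step 5: Two-sided p-value via normal approximation = 2*(1 - Phi(|z|)) = 0.363722.
Step 6: alpha = 0.1. fail to reject H0.

R = 5, z = -0.9083, p = 0.363722, fail to reject H0.


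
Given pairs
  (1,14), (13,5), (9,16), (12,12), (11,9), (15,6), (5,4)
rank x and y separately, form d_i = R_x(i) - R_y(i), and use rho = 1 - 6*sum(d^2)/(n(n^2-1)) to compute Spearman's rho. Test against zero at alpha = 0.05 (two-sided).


Step 1: Rank x and y separately (midranks; no ties here).
rank(x): 1->1, 13->6, 9->3, 12->5, 11->4, 15->7, 5->2
rank(y): 14->6, 5->2, 16->7, 12->5, 9->4, 6->3, 4->1
Step 2: d_i = R_x(i) - R_y(i); compute d_i^2.
  (1-6)^2=25, (6-2)^2=16, (3-7)^2=16, (5-5)^2=0, (4-4)^2=0, (7-3)^2=16, (2-1)^2=1
sum(d^2) = 74.
Step 3: rho = 1 - 6*74 / (7*(7^2 - 1)) = 1 - 444/336 = -0.321429.
Step 4: Under H0, t = rho * sqrt((n-2)/(1-rho^2)) = -0.7590 ~ t(5).
Step 5: Two-sided p-value from the t-distribution with 5 df = 0.482072.
Step 6: alpha = 0.05. fail to reject H0.

rho = -0.3214, p = 0.482072, fail to reject H0 at alpha = 0.05.


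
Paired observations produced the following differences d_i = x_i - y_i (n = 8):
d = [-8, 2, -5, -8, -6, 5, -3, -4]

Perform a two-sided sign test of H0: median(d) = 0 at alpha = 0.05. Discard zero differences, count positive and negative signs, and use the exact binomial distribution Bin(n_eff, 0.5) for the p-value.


Step 1: Discard zero differences. Original n = 8; n_eff = number of nonzero differences = 8.
Nonzero differences (with sign): -8, +2, -5, -8, -6, +5, -3, -4
Step 2: Count signs: positive = 2, negative = 6.
Step 3: Under H0: P(positive) = 0.5, so the number of positives S ~ Bin(8, 0.5).
Step 4: Two-sided exact p-value = sum of Bin(8,0.5) probabilities at or below the observed probability = 0.289062.
Step 5: alpha = 0.05. fail to reject H0.

n_eff = 8, pos = 2, neg = 6, p = 0.289062, fail to reject H0.


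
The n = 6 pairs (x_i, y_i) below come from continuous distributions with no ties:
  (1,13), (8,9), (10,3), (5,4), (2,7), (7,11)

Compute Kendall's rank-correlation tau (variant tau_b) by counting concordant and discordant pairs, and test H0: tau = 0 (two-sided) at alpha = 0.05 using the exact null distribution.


Step 1: Enumerate the 15 unordered pairs (i,j) with i<j and classify each by sign(x_j-x_i) * sign(y_j-y_i).
  (1,2):dx=+7,dy=-4->D; (1,3):dx=+9,dy=-10->D; (1,4):dx=+4,dy=-9->D; (1,5):dx=+1,dy=-6->D
  (1,6):dx=+6,dy=-2->D; (2,3):dx=+2,dy=-6->D; (2,4):dx=-3,dy=-5->C; (2,5):dx=-6,dy=-2->C
  (2,6):dx=-1,dy=+2->D; (3,4):dx=-5,dy=+1->D; (3,5):dx=-8,dy=+4->D; (3,6):dx=-3,dy=+8->D
  (4,5):dx=-3,dy=+3->D; (4,6):dx=+2,dy=+7->C; (5,6):dx=+5,dy=+4->C
Step 2: C = 4, D = 11, total pairs = 15.
Step 3: tau = (C - D)/(n(n-1)/2) = (4 - 11)/15 = -0.466667.
Step 4: Exact two-sided p-value (enumerate n! = 720 permutations of y under H0): p = 0.272222.
Step 5: alpha = 0.05. fail to reject H0.

tau_b = -0.4667 (C=4, D=11), p = 0.272222, fail to reject H0.


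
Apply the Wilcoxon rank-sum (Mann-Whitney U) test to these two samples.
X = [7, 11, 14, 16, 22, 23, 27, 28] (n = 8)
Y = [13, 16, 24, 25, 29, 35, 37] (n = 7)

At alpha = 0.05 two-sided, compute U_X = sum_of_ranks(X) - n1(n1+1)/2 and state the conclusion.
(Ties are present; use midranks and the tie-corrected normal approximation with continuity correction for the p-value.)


Step 1: Combine and sort all 15 observations; assign midranks.
sorted (value, group): (7,X), (11,X), (13,Y), (14,X), (16,X), (16,Y), (22,X), (23,X), (24,Y), (25,Y), (27,X), (28,X), (29,Y), (35,Y), (37,Y)
ranks: 7->1, 11->2, 13->3, 14->4, 16->5.5, 16->5.5, 22->7, 23->8, 24->9, 25->10, 27->11, 28->12, 29->13, 35->14, 37->15
Step 2: Rank sum for X: R1 = 1 + 2 + 4 + 5.5 + 7 + 8 + 11 + 12 = 50.5.
Step 3: U_X = R1 - n1(n1+1)/2 = 50.5 - 8*9/2 = 50.5 - 36 = 14.5.
       U_Y = n1*n2 - U_X = 56 - 14.5 = 41.5.
Step 4: Ties are present, so use the tie-corrected normal approximation (with continuity correction) for the p-value.
Step 5: p-value = 0.132118; compare to alpha = 0.05. fail to reject H0.

U_X = 14.5, p = 0.132118, fail to reject H0 at alpha = 0.05.


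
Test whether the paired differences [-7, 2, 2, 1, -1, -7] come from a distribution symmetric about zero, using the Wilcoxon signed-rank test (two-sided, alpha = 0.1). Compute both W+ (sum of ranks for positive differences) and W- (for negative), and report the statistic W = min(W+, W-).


Step 1: Drop any zero differences (none here) and take |d_i|.
|d| = [7, 2, 2, 1, 1, 7]
Step 2: Midrank |d_i| (ties get averaged ranks).
ranks: |7|->5.5, |2|->3.5, |2|->3.5, |1|->1.5, |1|->1.5, |7|->5.5
Step 3: Attach original signs; sum ranks with positive sign and with negative sign.
W+ = 3.5 + 3.5 + 1.5 = 8.5
W- = 5.5 + 1.5 + 5.5 = 12.5
(Check: W+ + W- = 21 should equal n(n+1)/2 = 21.)
Step 4: Test statistic W = min(W+, W-) = 8.5.
Step 5: Ties in |d|, so use the tie-corrected normal approximation.
        E[W] = n(n+1)/4 = 6*7/4 = 10.5.
        Tie groups: |d|=1 (t=2), |d|=2 (t=2), |d|=7 (t=2); sum(t^3 - t) = 18.
        Var[W] = n(n+1)(2n+1)/24 - sum(t^3-t)/48 = 546/24 - 18/48 = 22.375.
        z = (W - E[W]) / sqrt(Var[W]) = (8.5 - 10.5) / 4.7302 = -0.4228.
        Two-sided p = 2*Phi(z) = 0.672432.
Step 6: alpha = 0.1. fail to reject H0.

W+ = 8.5, W- = 12.5, W = min = 8.5, p = 0.672432, fail to reject H0.


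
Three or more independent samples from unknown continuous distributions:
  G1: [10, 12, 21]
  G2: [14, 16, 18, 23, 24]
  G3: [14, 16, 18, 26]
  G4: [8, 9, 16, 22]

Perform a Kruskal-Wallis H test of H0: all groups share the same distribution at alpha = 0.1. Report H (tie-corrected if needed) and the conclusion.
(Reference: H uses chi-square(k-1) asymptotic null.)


Step 1: Combine all N = 16 observations and assign midranks.
sorted (value, group, rank): (8,G4,1), (9,G4,2), (10,G1,3), (12,G1,4), (14,G2,5.5), (14,G3,5.5), (16,G2,8), (16,G3,8), (16,G4,8), (18,G2,10.5), (18,G3,10.5), (21,G1,12), (22,G4,13), (23,G2,14), (24,G2,15), (26,G3,16)
Step 2: Sum ranks within each group.
R_1 = 19 (n_1 = 3)
R_2 = 53 (n_2 = 5)
R_3 = 40 (n_3 = 4)
R_4 = 24 (n_4 = 4)
Step 3: H = 12/(N(N+1)) * sum(R_i^2/n_i) - 3(N+1)
     = 12/(16*17) * (19^2/3 + 53^2/5 + 40^2/4 + 24^2/4) - 3*17
     = 0.044118 * 1226.13 - 51
     = 3.094118.
Step 4: Ties present; correction factor C = 1 - 36/(16^3 - 16) = 0.991176. Corrected H = 3.094118 / 0.991176 = 3.121662.
Step 5: Under H0, H ~ chi^2(3); p-value = 0.373245.
Step 6: alpha = 0.1. fail to reject H0.

H = 3.1217, df = 3, p = 0.373245, fail to reject H0.


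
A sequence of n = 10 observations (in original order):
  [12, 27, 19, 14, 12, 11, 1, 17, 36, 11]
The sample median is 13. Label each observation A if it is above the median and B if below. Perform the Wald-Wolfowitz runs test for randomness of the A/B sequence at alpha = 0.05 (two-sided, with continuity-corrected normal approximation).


Step 1: Compute median = 13; label A = above, B = below.
Labels in order: BAAABBBAAB  (n_A = 5, n_B = 5)
Step 2: Count runs R = 5.
Step 3: Under H0 (random ordering), E[R] = 2*n_A*n_B/(n_A+n_B) + 1 = 2*5*5/10 + 1 = 6.0000.
        Var[R] = 2*n_A*n_B*(2*n_A*n_B - n_A - n_B) / ((n_A+n_B)^2 * (n_A+n_B-1)) = 2000/900 = 2.2222.
        SD[R] = 1.4907.
Step 4: Continuity-corrected z = (R + 0.5 - E[R]) / SD[R] = (5 + 0.5 - 6.0000) / 1.4907 = -0.3354.
Step 5: Two-sided p-value via normal approximation = 2*(1 - Phi(|z|)) = 0.737316.
Step 6: alpha = 0.05. fail to reject H0.

R = 5, z = -0.3354, p = 0.737316, fail to reject H0.


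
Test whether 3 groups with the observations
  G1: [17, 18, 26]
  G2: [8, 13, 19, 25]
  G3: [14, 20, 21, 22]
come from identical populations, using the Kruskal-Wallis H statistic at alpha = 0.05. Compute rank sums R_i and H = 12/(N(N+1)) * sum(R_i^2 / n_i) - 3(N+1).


Step 1: Combine all N = 11 observations and assign midranks.
sorted (value, group, rank): (8,G2,1), (13,G2,2), (14,G3,3), (17,G1,4), (18,G1,5), (19,G2,6), (20,G3,7), (21,G3,8), (22,G3,9), (25,G2,10), (26,G1,11)
Step 2: Sum ranks within each group.
R_1 = 20 (n_1 = 3)
R_2 = 19 (n_2 = 4)
R_3 = 27 (n_3 = 4)
Step 3: H = 12/(N(N+1)) * sum(R_i^2/n_i) - 3(N+1)
     = 12/(11*12) * (20^2/3 + 19^2/4 + 27^2/4) - 3*12
     = 0.090909 * 405.833 - 36
     = 0.893939.
Step 4: No ties, so H is used without correction.
Step 5: Under H0, H ~ chi^2(2); p-value = 0.639563.
Step 6: alpha = 0.05. fail to reject H0.

H = 0.8939, df = 2, p = 0.639563, fail to reject H0.


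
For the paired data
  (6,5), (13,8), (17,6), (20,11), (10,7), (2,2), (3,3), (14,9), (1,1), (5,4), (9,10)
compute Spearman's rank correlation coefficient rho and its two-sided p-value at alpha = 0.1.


Step 1: Rank x and y separately (midranks; no ties here).
rank(x): 6->5, 13->8, 17->10, 20->11, 10->7, 2->2, 3->3, 14->9, 1->1, 5->4, 9->6
rank(y): 5->5, 8->8, 6->6, 11->11, 7->7, 2->2, 3->3, 9->9, 1->1, 4->4, 10->10
Step 2: d_i = R_x(i) - R_y(i); compute d_i^2.
  (5-5)^2=0, (8-8)^2=0, (10-6)^2=16, (11-11)^2=0, (7-7)^2=0, (2-2)^2=0, (3-3)^2=0, (9-9)^2=0, (1-1)^2=0, (4-4)^2=0, (6-10)^2=16
sum(d^2) = 32.
Step 3: rho = 1 - 6*32 / (11*(11^2 - 1)) = 1 - 192/1320 = 0.854545.
Step 4: Under H0, t = rho * sqrt((n-2)/(1-rho^2)) = 4.9360 ~ t(9).
Step 5: Two-sided p-value from the t-distribution with 9 df = 0.000807.
Step 6: alpha = 0.1. reject H0.

rho = 0.8545, p = 0.000807, reject H0 at alpha = 0.1.


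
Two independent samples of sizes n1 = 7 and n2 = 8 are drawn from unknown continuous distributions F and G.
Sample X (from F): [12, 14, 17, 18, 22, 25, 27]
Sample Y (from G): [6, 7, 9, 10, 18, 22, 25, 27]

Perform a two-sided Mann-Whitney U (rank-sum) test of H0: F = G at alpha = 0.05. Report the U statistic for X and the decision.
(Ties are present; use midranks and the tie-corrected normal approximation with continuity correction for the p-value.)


Step 1: Combine and sort all 15 observations; assign midranks.
sorted (value, group): (6,Y), (7,Y), (9,Y), (10,Y), (12,X), (14,X), (17,X), (18,X), (18,Y), (22,X), (22,Y), (25,X), (25,Y), (27,X), (27,Y)
ranks: 6->1, 7->2, 9->3, 10->4, 12->5, 14->6, 17->7, 18->8.5, 18->8.5, 22->10.5, 22->10.5, 25->12.5, 25->12.5, 27->14.5, 27->14.5
Step 2: Rank sum for X: R1 = 5 + 6 + 7 + 8.5 + 10.5 + 12.5 + 14.5 = 64.
Step 3: U_X = R1 - n1(n1+1)/2 = 64 - 7*8/2 = 64 - 28 = 36.
       U_Y = n1*n2 - U_X = 56 - 36 = 20.
Step 4: Ties are present, so use the tie-corrected normal approximation (with continuity correction) for the p-value.
Step 5: p-value = 0.383714; compare to alpha = 0.05. fail to reject H0.

U_X = 36, p = 0.383714, fail to reject H0 at alpha = 0.05.


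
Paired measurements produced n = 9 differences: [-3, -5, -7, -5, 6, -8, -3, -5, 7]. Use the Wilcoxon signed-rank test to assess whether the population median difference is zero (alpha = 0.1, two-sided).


Step 1: Drop any zero differences (none here) and take |d_i|.
|d| = [3, 5, 7, 5, 6, 8, 3, 5, 7]
Step 2: Midrank |d_i| (ties get averaged ranks).
ranks: |3|->1.5, |5|->4, |7|->7.5, |5|->4, |6|->6, |8|->9, |3|->1.5, |5|->4, |7|->7.5
Step 3: Attach original signs; sum ranks with positive sign and with negative sign.
W+ = 6 + 7.5 = 13.5
W- = 1.5 + 4 + 7.5 + 4 + 9 + 1.5 + 4 = 31.5
(Check: W+ + W- = 45 should equal n(n+1)/2 = 45.)
Step 4: Test statistic W = min(W+, W-) = 13.5.
Step 5: Ties in |d|, so use the tie-corrected normal approximation.
        E[W] = n(n+1)/4 = 9*10/4 = 22.5.
        Tie groups: |d|=3 (t=2), |d|=5 (t=3), |d|=7 (t=2); sum(t^3 - t) = 36.
        Var[W] = n(n+1)(2n+1)/24 - sum(t^3-t)/48 = 1710/24 - 36/48 = 70.5.
        z = (W - E[W]) / sqrt(Var[W]) = (13.5 - 22.5) / 8.3964 = -1.0719.
        Two-sided p = 2*Phi(z) = 0.283772.
Step 6: alpha = 0.1. fail to reject H0.

W+ = 13.5, W- = 31.5, W = min = 13.5, p = 0.283772, fail to reject H0.


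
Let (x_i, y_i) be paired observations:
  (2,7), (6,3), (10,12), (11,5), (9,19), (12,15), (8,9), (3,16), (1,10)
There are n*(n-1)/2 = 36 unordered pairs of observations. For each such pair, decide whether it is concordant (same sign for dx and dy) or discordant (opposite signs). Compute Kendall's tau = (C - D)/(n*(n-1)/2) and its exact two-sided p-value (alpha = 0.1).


Step 1: Enumerate the 36 unordered pairs (i,j) with i<j and classify each by sign(x_j-x_i) * sign(y_j-y_i).
  (1,2):dx=+4,dy=-4->D; (1,3):dx=+8,dy=+5->C; (1,4):dx=+9,dy=-2->D; (1,5):dx=+7,dy=+12->C
  (1,6):dx=+10,dy=+8->C; (1,7):dx=+6,dy=+2->C; (1,8):dx=+1,dy=+9->C; (1,9):dx=-1,dy=+3->D
  (2,3):dx=+4,dy=+9->C; (2,4):dx=+5,dy=+2->C; (2,5):dx=+3,dy=+16->C; (2,6):dx=+6,dy=+12->C
  (2,7):dx=+2,dy=+6->C; (2,8):dx=-3,dy=+13->D; (2,9):dx=-5,dy=+7->D; (3,4):dx=+1,dy=-7->D
  (3,5):dx=-1,dy=+7->D; (3,6):dx=+2,dy=+3->C; (3,7):dx=-2,dy=-3->C; (3,8):dx=-7,dy=+4->D
  (3,9):dx=-9,dy=-2->C; (4,5):dx=-2,dy=+14->D; (4,6):dx=+1,dy=+10->C; (4,7):dx=-3,dy=+4->D
  (4,8):dx=-8,dy=+11->D; (4,9):dx=-10,dy=+5->D; (5,6):dx=+3,dy=-4->D; (5,7):dx=-1,dy=-10->C
  (5,8):dx=-6,dy=-3->C; (5,9):dx=-8,dy=-9->C; (6,7):dx=-4,dy=-6->C; (6,8):dx=-9,dy=+1->D
  (6,9):dx=-11,dy=-5->C; (7,8):dx=-5,dy=+7->D; (7,9):dx=-7,dy=+1->D; (8,9):dx=-2,dy=-6->C
Step 2: C = 20, D = 16, total pairs = 36.
Step 3: tau = (C - D)/(n(n-1)/2) = (20 - 16)/36 = 0.111111.
Step 4: Exact two-sided p-value (enumerate n! = 362880 permutations of y under H0): p = 0.761414.
Step 5: alpha = 0.1. fail to reject H0.

tau_b = 0.1111 (C=20, D=16), p = 0.761414, fail to reject H0.


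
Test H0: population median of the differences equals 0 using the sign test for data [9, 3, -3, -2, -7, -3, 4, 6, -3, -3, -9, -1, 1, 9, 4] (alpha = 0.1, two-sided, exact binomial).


Step 1: Discard zero differences. Original n = 15; n_eff = number of nonzero differences = 15.
Nonzero differences (with sign): +9, +3, -3, -2, -7, -3, +4, +6, -3, -3, -9, -1, +1, +9, +4
Step 2: Count signs: positive = 7, negative = 8.
Step 3: Under H0: P(positive) = 0.5, so the number of positives S ~ Bin(15, 0.5).
Step 4: Two-sided exact p-value = sum of Bin(15,0.5) probabilities at or below the observed probability = 1.000000.
Step 5: alpha = 0.1. fail to reject H0.

n_eff = 15, pos = 7, neg = 8, p = 1.000000, fail to reject H0.


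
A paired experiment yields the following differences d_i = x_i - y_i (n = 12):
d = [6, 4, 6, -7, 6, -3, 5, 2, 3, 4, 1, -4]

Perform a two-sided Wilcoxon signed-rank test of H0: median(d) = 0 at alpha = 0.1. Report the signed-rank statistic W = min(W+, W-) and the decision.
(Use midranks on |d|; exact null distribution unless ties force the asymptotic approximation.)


Step 1: Drop any zero differences (none here) and take |d_i|.
|d| = [6, 4, 6, 7, 6, 3, 5, 2, 3, 4, 1, 4]
Step 2: Midrank |d_i| (ties get averaged ranks).
ranks: |6|->10, |4|->6, |6|->10, |7|->12, |6|->10, |3|->3.5, |5|->8, |2|->2, |3|->3.5, |4|->6, |1|->1, |4|->6
Step 3: Attach original signs; sum ranks with positive sign and with negative sign.
W+ = 10 + 6 + 10 + 10 + 8 + 2 + 3.5 + 6 + 1 = 56.5
W- = 12 + 3.5 + 6 = 21.5
(Check: W+ + W- = 78 should equal n(n+1)/2 = 78.)
Step 4: Test statistic W = min(W+, W-) = 21.5.
Step 5: Ties in |d|, so use the tie-corrected normal approximation.
        E[W] = n(n+1)/4 = 12*13/4 = 39.
        Tie groups: |d|=3 (t=2), |d|=4 (t=3), |d|=6 (t=3); sum(t^3 - t) = 54.
        Var[W] = n(n+1)(2n+1)/24 - sum(t^3-t)/48 = 3900/24 - 54/48 = 161.375.
        z = (W - E[W]) / sqrt(Var[W]) = (21.5 - 39) / 12.7033 = -1.3776.
        Two-sided p = 2*Phi(z) = 0.168330.
Step 6: alpha = 0.1. fail to reject H0.

W+ = 56.5, W- = 21.5, W = min = 21.5, p = 0.168330, fail to reject H0.


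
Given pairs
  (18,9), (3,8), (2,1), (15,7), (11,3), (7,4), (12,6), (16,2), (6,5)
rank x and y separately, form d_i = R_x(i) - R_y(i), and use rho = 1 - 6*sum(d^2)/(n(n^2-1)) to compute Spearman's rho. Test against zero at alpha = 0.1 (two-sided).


Step 1: Rank x and y separately (midranks; no ties here).
rank(x): 18->9, 3->2, 2->1, 15->7, 11->5, 7->4, 12->6, 16->8, 6->3
rank(y): 9->9, 8->8, 1->1, 7->7, 3->3, 4->4, 6->6, 2->2, 5->5
Step 2: d_i = R_x(i) - R_y(i); compute d_i^2.
  (9-9)^2=0, (2-8)^2=36, (1-1)^2=0, (7-7)^2=0, (5-3)^2=4, (4-4)^2=0, (6-6)^2=0, (8-2)^2=36, (3-5)^2=4
sum(d^2) = 80.
Step 3: rho = 1 - 6*80 / (9*(9^2 - 1)) = 1 - 480/720 = 0.333333.
Step 4: Under H0, t = rho * sqrt((n-2)/(1-rho^2)) = 0.9354 ~ t(7).
Step 5: Two-sided p-value from the t-distribution with 7 df = 0.380713.
Step 6: alpha = 0.1. fail to reject H0.

rho = 0.3333, p = 0.380713, fail to reject H0 at alpha = 0.1.


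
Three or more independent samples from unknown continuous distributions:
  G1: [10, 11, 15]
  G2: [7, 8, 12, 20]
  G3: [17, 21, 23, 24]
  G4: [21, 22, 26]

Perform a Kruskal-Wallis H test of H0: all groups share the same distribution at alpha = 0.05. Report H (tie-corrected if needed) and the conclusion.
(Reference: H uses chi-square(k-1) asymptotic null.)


Step 1: Combine all N = 14 observations and assign midranks.
sorted (value, group, rank): (7,G2,1), (8,G2,2), (10,G1,3), (11,G1,4), (12,G2,5), (15,G1,6), (17,G3,7), (20,G2,8), (21,G3,9.5), (21,G4,9.5), (22,G4,11), (23,G3,12), (24,G3,13), (26,G4,14)
Step 2: Sum ranks within each group.
R_1 = 13 (n_1 = 3)
R_2 = 16 (n_2 = 4)
R_3 = 41.5 (n_3 = 4)
R_4 = 34.5 (n_4 = 3)
Step 3: H = 12/(N(N+1)) * sum(R_i^2/n_i) - 3(N+1)
     = 12/(14*15) * (13^2/3 + 16^2/4 + 41.5^2/4 + 34.5^2/3) - 3*15
     = 0.057143 * 947.646 - 45
     = 9.151190.
Step 4: Ties present; correction factor C = 1 - 6/(14^3 - 14) = 0.997802. Corrected H = 9.151190 / 0.997802 = 9.171347.
Step 5: Under H0, H ~ chi^2(3); p-value = 0.027097.
Step 6: alpha = 0.05. reject H0.

H = 9.1713, df = 3, p = 0.027097, reject H0.


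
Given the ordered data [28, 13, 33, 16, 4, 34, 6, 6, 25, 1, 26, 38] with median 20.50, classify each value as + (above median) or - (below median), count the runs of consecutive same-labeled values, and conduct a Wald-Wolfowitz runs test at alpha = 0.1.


Step 1: Compute median = 20.50; label A = above, B = below.
Labels in order: ABABBABBABAA  (n_A = 6, n_B = 6)
Step 2: Count runs R = 9.
Step 3: Under H0 (random ordering), E[R] = 2*n_A*n_B/(n_A+n_B) + 1 = 2*6*6/12 + 1 = 7.0000.
        Var[R] = 2*n_A*n_B*(2*n_A*n_B - n_A - n_B) / ((n_A+n_B)^2 * (n_A+n_B-1)) = 4320/1584 = 2.7273.
        SD[R] = 1.6514.
Step 4: Continuity-corrected z = (R - 0.5 - E[R]) / SD[R] = (9 - 0.5 - 7.0000) / 1.6514 = 0.9083.
Step 5: Two-sided p-value via normal approximation = 2*(1 - Phi(|z|)) = 0.363722.
Step 6: alpha = 0.1. fail to reject H0.

R = 9, z = 0.9083, p = 0.363722, fail to reject H0.


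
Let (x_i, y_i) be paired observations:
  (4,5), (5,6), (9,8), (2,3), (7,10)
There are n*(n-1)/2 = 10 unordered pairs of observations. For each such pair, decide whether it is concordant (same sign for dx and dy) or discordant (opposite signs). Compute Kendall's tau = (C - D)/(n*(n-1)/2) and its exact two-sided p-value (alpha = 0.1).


Step 1: Enumerate the 10 unordered pairs (i,j) with i<j and classify each by sign(x_j-x_i) * sign(y_j-y_i).
  (1,2):dx=+1,dy=+1->C; (1,3):dx=+5,dy=+3->C; (1,4):dx=-2,dy=-2->C; (1,5):dx=+3,dy=+5->C
  (2,3):dx=+4,dy=+2->C; (2,4):dx=-3,dy=-3->C; (2,5):dx=+2,dy=+4->C; (3,4):dx=-7,dy=-5->C
  (3,5):dx=-2,dy=+2->D; (4,5):dx=+5,dy=+7->C
Step 2: C = 9, D = 1, total pairs = 10.
Step 3: tau = (C - D)/(n(n-1)/2) = (9 - 1)/10 = 0.800000.
Step 4: Exact two-sided p-value (enumerate n! = 120 permutations of y under H0): p = 0.083333.
Step 5: alpha = 0.1. reject H0.

tau_b = 0.8000 (C=9, D=1), p = 0.083333, reject H0.


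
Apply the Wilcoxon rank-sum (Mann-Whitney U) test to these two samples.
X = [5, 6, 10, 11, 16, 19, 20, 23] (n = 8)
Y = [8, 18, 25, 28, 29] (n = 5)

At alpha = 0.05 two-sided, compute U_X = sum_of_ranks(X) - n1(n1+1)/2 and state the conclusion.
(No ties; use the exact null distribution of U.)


Step 1: Combine and sort all 13 observations; assign midranks.
sorted (value, group): (5,X), (6,X), (8,Y), (10,X), (11,X), (16,X), (18,Y), (19,X), (20,X), (23,X), (25,Y), (28,Y), (29,Y)
ranks: 5->1, 6->2, 8->3, 10->4, 11->5, 16->6, 18->7, 19->8, 20->9, 23->10, 25->11, 28->12, 29->13
Step 2: Rank sum for X: R1 = 1 + 2 + 4 + 5 + 6 + 8 + 9 + 10 = 45.
Step 3: U_X = R1 - n1(n1+1)/2 = 45 - 8*9/2 = 45 - 36 = 9.
       U_Y = n1*n2 - U_X = 40 - 9 = 31.
Step 4: No ties, so the exact null distribution of U (based on enumerating the C(13,8) = 1287 equally likely rank assignments) gives the two-sided p-value.
Step 5: p-value = 0.127428; compare to alpha = 0.05. fail to reject H0.

U_X = 9, p = 0.127428, fail to reject H0 at alpha = 0.05.


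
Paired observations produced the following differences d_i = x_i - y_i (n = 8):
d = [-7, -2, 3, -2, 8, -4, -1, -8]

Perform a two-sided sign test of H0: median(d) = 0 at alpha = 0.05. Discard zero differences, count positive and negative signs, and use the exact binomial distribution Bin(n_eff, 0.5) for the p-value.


Step 1: Discard zero differences. Original n = 8; n_eff = number of nonzero differences = 8.
Nonzero differences (with sign): -7, -2, +3, -2, +8, -4, -1, -8
Step 2: Count signs: positive = 2, negative = 6.
Step 3: Under H0: P(positive) = 0.5, so the number of positives S ~ Bin(8, 0.5).
Step 4: Two-sided exact p-value = sum of Bin(8,0.5) probabilities at or below the observed probability = 0.289062.
Step 5: alpha = 0.05. fail to reject H0.

n_eff = 8, pos = 2, neg = 6, p = 0.289062, fail to reject H0.


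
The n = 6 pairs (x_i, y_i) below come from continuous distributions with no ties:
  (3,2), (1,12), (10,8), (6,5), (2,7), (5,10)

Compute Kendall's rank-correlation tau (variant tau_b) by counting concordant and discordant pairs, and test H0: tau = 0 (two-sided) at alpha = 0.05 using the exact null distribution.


Step 1: Enumerate the 15 unordered pairs (i,j) with i<j and classify each by sign(x_j-x_i) * sign(y_j-y_i).
  (1,2):dx=-2,dy=+10->D; (1,3):dx=+7,dy=+6->C; (1,4):dx=+3,dy=+3->C; (1,5):dx=-1,dy=+5->D
  (1,6):dx=+2,dy=+8->C; (2,3):dx=+9,dy=-4->D; (2,4):dx=+5,dy=-7->D; (2,5):dx=+1,dy=-5->D
  (2,6):dx=+4,dy=-2->D; (3,4):dx=-4,dy=-3->C; (3,5):dx=-8,dy=-1->C; (3,6):dx=-5,dy=+2->D
  (4,5):dx=-4,dy=+2->D; (4,6):dx=-1,dy=+5->D; (5,6):dx=+3,dy=+3->C
Step 2: C = 6, D = 9, total pairs = 15.
Step 3: tau = (C - D)/(n(n-1)/2) = (6 - 9)/15 = -0.200000.
Step 4: Exact two-sided p-value (enumerate n! = 720 permutations of y under H0): p = 0.719444.
Step 5: alpha = 0.05. fail to reject H0.

tau_b = -0.2000 (C=6, D=9), p = 0.719444, fail to reject H0.


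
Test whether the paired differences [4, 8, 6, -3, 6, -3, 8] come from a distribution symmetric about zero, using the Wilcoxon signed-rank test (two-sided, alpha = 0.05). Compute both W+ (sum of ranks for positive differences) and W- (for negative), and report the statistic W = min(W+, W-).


Step 1: Drop any zero differences (none here) and take |d_i|.
|d| = [4, 8, 6, 3, 6, 3, 8]
Step 2: Midrank |d_i| (ties get averaged ranks).
ranks: |4|->3, |8|->6.5, |6|->4.5, |3|->1.5, |6|->4.5, |3|->1.5, |8|->6.5
Step 3: Attach original signs; sum ranks with positive sign and with negative sign.
W+ = 3 + 6.5 + 4.5 + 4.5 + 6.5 = 25
W- = 1.5 + 1.5 = 3
(Check: W+ + W- = 28 should equal n(n+1)/2 = 28.)
Step 4: Test statistic W = min(W+, W-) = 3.
Step 5: Ties in |d|, so use the tie-corrected normal approximation.
        E[W] = n(n+1)/4 = 7*8/4 = 14.
        Tie groups: |d|=3 (t=2), |d|=6 (t=2), |d|=8 (t=2); sum(t^3 - t) = 18.
        Var[W] = n(n+1)(2n+1)/24 - sum(t^3-t)/48 = 840/24 - 18/48 = 34.625.
        z = (W - E[W]) / sqrt(Var[W]) = (3 - 14) / 5.8843 = -1.8694.
        Two-sided p = 2*Phi(z) = 0.061570.
Step 6: alpha = 0.05. fail to reject H0.

W+ = 25, W- = 3, W = min = 3, p = 0.061570, fail to reject H0.


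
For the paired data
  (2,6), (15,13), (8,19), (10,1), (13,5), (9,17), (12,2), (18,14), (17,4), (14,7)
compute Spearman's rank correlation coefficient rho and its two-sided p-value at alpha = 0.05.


Step 1: Rank x and y separately (midranks; no ties here).
rank(x): 2->1, 15->8, 8->2, 10->4, 13->6, 9->3, 12->5, 18->10, 17->9, 14->7
rank(y): 6->5, 13->7, 19->10, 1->1, 5->4, 17->9, 2->2, 14->8, 4->3, 7->6
Step 2: d_i = R_x(i) - R_y(i); compute d_i^2.
  (1-5)^2=16, (8-7)^2=1, (2-10)^2=64, (4-1)^2=9, (6-4)^2=4, (3-9)^2=36, (5-2)^2=9, (10-8)^2=4, (9-3)^2=36, (7-6)^2=1
sum(d^2) = 180.
Step 3: rho = 1 - 6*180 / (10*(10^2 - 1)) = 1 - 1080/990 = -0.090909.
Step 4: Under H0, t = rho * sqrt((n-2)/(1-rho^2)) = -0.2582 ~ t(8).
Step 5: Two-sided p-value from the t-distribution with 8 df = 0.802772.
Step 6: alpha = 0.05. fail to reject H0.

rho = -0.0909, p = 0.802772, fail to reject H0 at alpha = 0.05.


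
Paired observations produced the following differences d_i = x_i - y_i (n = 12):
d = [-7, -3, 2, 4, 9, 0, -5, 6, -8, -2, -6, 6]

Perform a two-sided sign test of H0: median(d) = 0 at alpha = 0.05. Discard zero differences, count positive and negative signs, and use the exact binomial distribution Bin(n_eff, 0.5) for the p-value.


Step 1: Discard zero differences. Original n = 12; n_eff = number of nonzero differences = 11.
Nonzero differences (with sign): -7, -3, +2, +4, +9, -5, +6, -8, -2, -6, +6
Step 2: Count signs: positive = 5, negative = 6.
Step 3: Under H0: P(positive) = 0.5, so the number of positives S ~ Bin(11, 0.5).
Step 4: Two-sided exact p-value = sum of Bin(11,0.5) probabilities at or below the observed probability = 1.000000.
Step 5: alpha = 0.05. fail to reject H0.

n_eff = 11, pos = 5, neg = 6, p = 1.000000, fail to reject H0.


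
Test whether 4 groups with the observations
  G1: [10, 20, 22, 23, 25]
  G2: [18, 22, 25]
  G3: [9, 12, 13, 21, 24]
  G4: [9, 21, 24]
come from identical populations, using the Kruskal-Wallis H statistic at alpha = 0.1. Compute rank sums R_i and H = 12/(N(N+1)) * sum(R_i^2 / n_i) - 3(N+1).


Step 1: Combine all N = 16 observations and assign midranks.
sorted (value, group, rank): (9,G3,1.5), (9,G4,1.5), (10,G1,3), (12,G3,4), (13,G3,5), (18,G2,6), (20,G1,7), (21,G3,8.5), (21,G4,8.5), (22,G1,10.5), (22,G2,10.5), (23,G1,12), (24,G3,13.5), (24,G4,13.5), (25,G1,15.5), (25,G2,15.5)
Step 2: Sum ranks within each group.
R_1 = 48 (n_1 = 5)
R_2 = 32 (n_2 = 3)
R_3 = 32.5 (n_3 = 5)
R_4 = 23.5 (n_4 = 3)
Step 3: H = 12/(N(N+1)) * sum(R_i^2/n_i) - 3(N+1)
     = 12/(16*17) * (48^2/5 + 32^2/3 + 32.5^2/5 + 23.5^2/3) - 3*17
     = 0.044118 * 1197.47 - 51
     = 1.829412.
Step 4: Ties present; correction factor C = 1 - 30/(16^3 - 16) = 0.992647. Corrected H = 1.829412 / 0.992647 = 1.842963.
Step 5: Under H0, H ~ chi^2(3); p-value = 0.605631.
Step 6: alpha = 0.1. fail to reject H0.

H = 1.8430, df = 3, p = 0.605631, fail to reject H0.


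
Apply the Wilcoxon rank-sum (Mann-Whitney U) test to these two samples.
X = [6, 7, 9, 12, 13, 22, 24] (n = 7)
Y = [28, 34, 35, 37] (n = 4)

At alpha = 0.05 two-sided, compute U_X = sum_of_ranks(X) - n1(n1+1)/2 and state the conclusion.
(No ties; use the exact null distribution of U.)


Step 1: Combine and sort all 11 observations; assign midranks.
sorted (value, group): (6,X), (7,X), (9,X), (12,X), (13,X), (22,X), (24,X), (28,Y), (34,Y), (35,Y), (37,Y)
ranks: 6->1, 7->2, 9->3, 12->4, 13->5, 22->6, 24->7, 28->8, 34->9, 35->10, 37->11
Step 2: Rank sum for X: R1 = 1 + 2 + 3 + 4 + 5 + 6 + 7 = 28.
Step 3: U_X = R1 - n1(n1+1)/2 = 28 - 7*8/2 = 28 - 28 = 0.
       U_Y = n1*n2 - U_X = 28 - 0 = 28.
Step 4: No ties, so the exact null distribution of U (based on enumerating the C(11,7) = 330 equally likely rank assignments) gives the two-sided p-value.
Step 5: p-value = 0.006061; compare to alpha = 0.05. reject H0.

U_X = 0, p = 0.006061, reject H0 at alpha = 0.05.


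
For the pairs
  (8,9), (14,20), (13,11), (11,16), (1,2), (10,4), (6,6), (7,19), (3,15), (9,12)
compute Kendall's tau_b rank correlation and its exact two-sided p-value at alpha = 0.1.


Step 1: Enumerate the 45 unordered pairs (i,j) with i<j and classify each by sign(x_j-x_i) * sign(y_j-y_i).
  (1,2):dx=+6,dy=+11->C; (1,3):dx=+5,dy=+2->C; (1,4):dx=+3,dy=+7->C; (1,5):dx=-7,dy=-7->C
  (1,6):dx=+2,dy=-5->D; (1,7):dx=-2,dy=-3->C; (1,8):dx=-1,dy=+10->D; (1,9):dx=-5,dy=+6->D
  (1,10):dx=+1,dy=+3->C; (2,3):dx=-1,dy=-9->C; (2,4):dx=-3,dy=-4->C; (2,5):dx=-13,dy=-18->C
  (2,6):dx=-4,dy=-16->C; (2,7):dx=-8,dy=-14->C; (2,8):dx=-7,dy=-1->C; (2,9):dx=-11,dy=-5->C
  (2,10):dx=-5,dy=-8->C; (3,4):dx=-2,dy=+5->D; (3,5):dx=-12,dy=-9->C; (3,6):dx=-3,dy=-7->C
  (3,7):dx=-7,dy=-5->C; (3,8):dx=-6,dy=+8->D; (3,9):dx=-10,dy=+4->D; (3,10):dx=-4,dy=+1->D
  (4,5):dx=-10,dy=-14->C; (4,6):dx=-1,dy=-12->C; (4,7):dx=-5,dy=-10->C; (4,8):dx=-4,dy=+3->D
  (4,9):dx=-8,dy=-1->C; (4,10):dx=-2,dy=-4->C; (5,6):dx=+9,dy=+2->C; (5,7):dx=+5,dy=+4->C
  (5,8):dx=+6,dy=+17->C; (5,9):dx=+2,dy=+13->C; (5,10):dx=+8,dy=+10->C; (6,7):dx=-4,dy=+2->D
  (6,8):dx=-3,dy=+15->D; (6,9):dx=-7,dy=+11->D; (6,10):dx=-1,dy=+8->D; (7,8):dx=+1,dy=+13->C
  (7,9):dx=-3,dy=+9->D; (7,10):dx=+3,dy=+6->C; (8,9):dx=-4,dy=-4->C; (8,10):dx=+2,dy=-7->D
  (9,10):dx=+6,dy=-3->D
Step 2: C = 30, D = 15, total pairs = 45.
Step 3: tau = (C - D)/(n(n-1)/2) = (30 - 15)/45 = 0.333333.
Step 4: Exact two-sided p-value (enumerate n! = 3628800 permutations of y under H0): p = 0.216373.
Step 5: alpha = 0.1. fail to reject H0.

tau_b = 0.3333 (C=30, D=15), p = 0.216373, fail to reject H0.
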